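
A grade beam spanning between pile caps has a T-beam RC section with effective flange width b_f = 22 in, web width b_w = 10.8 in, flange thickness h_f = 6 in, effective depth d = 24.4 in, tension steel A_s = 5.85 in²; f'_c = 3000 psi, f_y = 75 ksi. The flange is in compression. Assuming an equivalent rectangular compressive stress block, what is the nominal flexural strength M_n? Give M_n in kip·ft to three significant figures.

Tension: T = A_s f_y = 5.85 × 75 = 438.75 kips.
Try a within the flange: a = T/(0.85 f'_c b_f) = 438.75/(0.85 × 3 × 22) = 7.821 in.
a = 7.821 > h_f = 6 in: the block extends into the web. Split into flange-overhang and web parts.
C_f = 0.85 f'_c (b_f − b_w) h_f = 0.85 × 3 × (22 − 10.8) × 6 = 171.4 kips.
Remaining web compression depth: a_w = (T − C_f)/(0.85 f'_c b_w) = (438.75 − 171.4)/(0.85 × 3 × 10.8) = 9.708 in.
M_n = C_f(d − h_f/2) + (T − C_f)(d − a_w/2) = 171.4 × (24.4 − 3) + 267.35 × (24.4 − 4.854) = 3668.0 + 5225.6 = 8893.6 kip·in.
M_n = 8893.6/12 = 741.13 kip·ft.

M_n ≈ 741 kip·ft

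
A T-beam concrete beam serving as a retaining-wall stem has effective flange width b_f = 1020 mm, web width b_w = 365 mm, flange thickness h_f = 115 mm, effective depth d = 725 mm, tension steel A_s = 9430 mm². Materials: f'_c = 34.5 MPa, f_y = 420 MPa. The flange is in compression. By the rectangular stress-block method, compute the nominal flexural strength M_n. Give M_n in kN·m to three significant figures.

Tension: T = A_s f_y = 9430 × 420 = 3960600 N.
Try a within the flange: a = T/(0.85 f'_c b_f) = 3960600/(0.85 × 34.5 × 1020) = 132.41 mm.
a = 132.41 > h_f = 115 mm: the block extends into the web. Split into flange-overhang and web parts.
C_f = 0.85 f'_c (b_f − b_w) h_f = 0.85 × 34.5 × (1020 − 365) × 115 = 2208906 N.
Remaining web compression depth: a_w = (T − C_f)/(0.85 f'_c b_w) = (3960600 − 2208906)/(0.85 × 34.5 × 365) = 163.65 mm.
M_n = C_f(d − h_f/2) + (T − C_f)(d − a_w/2) = 2208906 × (725 − 57.5) + 1751694 × (725 − 81.825) = 1474.44 + 1126.65 = 2601.09 × 10⁶ N·mm.
M_n = 2601.09 kN·m.

M_n ≈ 2600 kN·m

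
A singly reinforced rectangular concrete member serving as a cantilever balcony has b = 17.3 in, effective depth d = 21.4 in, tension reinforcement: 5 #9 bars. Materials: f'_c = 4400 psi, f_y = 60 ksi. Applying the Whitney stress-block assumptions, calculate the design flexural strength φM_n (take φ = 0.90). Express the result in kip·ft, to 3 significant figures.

φM_n ≈ 429 kip·ft

A_s = 5 × 1 = 5 in².
T = A_s f_y = 5 × 60 = 300 kips.
a = T/(0.85 f'_c b) = 300/(0.85 × 4.4 × 17.3) = 4.637 in.
M_n = T(d − a/2) = 300 × (21.4 − 2.3185) = 5724.5 kip·in = 5724.5/12 = 477.04 kip·ft.
φM_n = 0.90 × 477.04 = 429.34 kip·ft.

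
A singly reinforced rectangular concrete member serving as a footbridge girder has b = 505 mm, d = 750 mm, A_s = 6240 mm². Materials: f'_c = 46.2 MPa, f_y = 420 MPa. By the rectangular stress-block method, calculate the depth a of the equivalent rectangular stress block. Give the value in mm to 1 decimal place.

a ≈ 132.2 mm

T = A_s f_y = 6240 × 420 = 2620800 N = 2620.8 kN.
Setting C = 0.85 f'_c a b equal to T: a = 2620800/(0.85 × 46.2 × 505) = 132.2 mm.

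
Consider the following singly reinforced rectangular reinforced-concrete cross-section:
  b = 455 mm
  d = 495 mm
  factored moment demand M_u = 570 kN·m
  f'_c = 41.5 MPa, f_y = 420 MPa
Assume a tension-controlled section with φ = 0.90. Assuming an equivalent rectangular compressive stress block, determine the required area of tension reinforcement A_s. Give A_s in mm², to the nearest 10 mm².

A_s ≈ 3340 mm²

M_n = M_u/φ = 570/0.90 = 633.333 kN·m.
With M_n = 0.85 f'_c a b (d − a/2), solve the quadratic for a:
a = d − √(d² − 2M_n/(0.85 f'_c b)) = 495 − √(495² − 2 × 633.333×10⁶/(0.85 × 41.5 × 455)) = 87.44 mm.
A_s = 0.85 f'_c a b / f_y = 0.85 × 41.5 × 87.44 × 455 / 420 = 3341.5 mm².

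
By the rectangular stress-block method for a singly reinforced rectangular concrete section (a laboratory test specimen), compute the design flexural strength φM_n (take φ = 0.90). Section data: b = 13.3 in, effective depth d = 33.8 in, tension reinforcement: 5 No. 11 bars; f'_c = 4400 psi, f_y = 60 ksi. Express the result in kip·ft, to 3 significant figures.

A_s = 5 × 1.56 = 7.8 in².
T = A_s f_y = 7.8 × 60 = 468 kips.
a = T/(0.85 f'_c b) = 468/(0.85 × 4.4 × 13.3) = 9.409 in.
M_n = T(d − a/2) = 468 × (33.8 − 4.7045) = 13616.7 kip·in = 13616.7/12 = 1134.73 kip·ft.
φM_n = 0.90 × 1134.73 = 1021.26 kip·ft.

φM_n ≈ 1020 kip·ft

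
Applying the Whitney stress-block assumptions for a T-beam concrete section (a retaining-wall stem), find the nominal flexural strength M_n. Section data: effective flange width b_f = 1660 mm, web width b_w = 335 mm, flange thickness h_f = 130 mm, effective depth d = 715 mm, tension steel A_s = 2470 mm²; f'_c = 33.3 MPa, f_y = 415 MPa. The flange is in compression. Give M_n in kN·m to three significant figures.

M_n ≈ 722 kN·m

Tension: T = A_s f_y = 2470 × 415 = 1025050 N.
Try a within the flange: a = T/(0.85 f'_c b_f) = 1025050/(0.85 × 33.3 × 1660) = 21.82 mm.
Since a = 21.82 ≤ h_f = 130 mm, the stress block lies entirely in the flange; analyse as a rectangular beam of width b_f.
M_n = T(d − a/2) = 1025050 × (715 − 10.91) = 721.73 × 10⁶ N·mm.
M_n = 721.73 kN·m.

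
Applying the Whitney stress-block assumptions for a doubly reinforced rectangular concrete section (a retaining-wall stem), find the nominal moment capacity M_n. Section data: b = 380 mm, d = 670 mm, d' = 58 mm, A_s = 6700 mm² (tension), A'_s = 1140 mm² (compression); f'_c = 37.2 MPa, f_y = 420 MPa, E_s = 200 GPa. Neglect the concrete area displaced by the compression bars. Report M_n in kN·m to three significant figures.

M_n ≈ 1630 kN·m

Assume both tension and compression steel yield.
Net tension couple steel: A_s − A'_s = 5560 mm².
a = (A_s − A'_s) f_y / (0.85 f'_c b) = 2335200/(0.85 × 37.2 × 380) = 194.35 mm.
c = a/β₁ = 194.35/0.784 = 247.90 mm; ε'_s = 0.003(c − d')/c = 0.0023 ≥ f_y/E_s = 0.0021, so compression steel does yield.
M_n = (A_s − A'_s) f_y (d − a/2) + A'_s f_y (d − d') = [2335200 × (670 − 97.175) + 478800 × (670 − 58)] × 10⁻⁶ = 1337.66 + 293.03 = 1630.69 kN·m.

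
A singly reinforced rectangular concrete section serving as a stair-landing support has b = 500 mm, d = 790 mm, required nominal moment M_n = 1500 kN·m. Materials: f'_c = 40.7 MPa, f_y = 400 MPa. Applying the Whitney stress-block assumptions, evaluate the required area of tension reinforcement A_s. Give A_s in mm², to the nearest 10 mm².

With M_n = 0.85 f'_c a b (d − a/2), solve the quadratic for a:
a = d − √(d² − 2M_n/(0.85 f'_c b)) = 790 − √(790² − 2 × 1500×10⁶/(0.85 × 40.7 × 500)) = 118.68 mm.
A_s = 0.85 f'_c a b / f_y = 0.85 × 40.7 × 118.68 × 500 / 400 = 5132.2 mm².

A_s ≈ 5130 mm²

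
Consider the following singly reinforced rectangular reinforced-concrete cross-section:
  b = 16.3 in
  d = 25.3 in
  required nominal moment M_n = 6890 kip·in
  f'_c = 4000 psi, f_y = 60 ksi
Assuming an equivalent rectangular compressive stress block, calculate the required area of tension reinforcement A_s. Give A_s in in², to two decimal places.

From M_n = 0.85 f'_c a b (d − a/2):
a = d − √(d² − 2M_n/(0.85 f'_c b)) = 25.3 − √(25.3² − 2 × 6890/(0.85 × 4 × 16.3)) = 5.515 in.
A_s = 0.85 f'_c a b / f_y = 0.85 × 4 × 5.515 × 16.3 / 60 = 5.094 in².

A_s ≈ 5.09 in²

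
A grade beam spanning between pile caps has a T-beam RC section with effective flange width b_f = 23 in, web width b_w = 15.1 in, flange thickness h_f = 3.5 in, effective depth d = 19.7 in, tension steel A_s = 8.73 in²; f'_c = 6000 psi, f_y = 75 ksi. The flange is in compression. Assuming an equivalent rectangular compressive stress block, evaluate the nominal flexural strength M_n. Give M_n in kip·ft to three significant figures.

Tension: T = A_s f_y = 8.73 × 75 = 654.75 kips.
Try a within the flange: a = T/(0.85 f'_c b_f) = 654.75/(0.85 × 6 × 23) = 5.582 in.
a = 5.582 > h_f = 3.5 in: the block extends into the web. Split into flange-overhang and web parts.
C_f = 0.85 f'_c (b_f − b_w) h_f = 0.85 × 6 × (23 − 15.1) × 3.5 = 141.0 kips.
Remaining web compression depth: a_w = (T − C_f)/(0.85 f'_c b_w) = (654.75 − 141.0)/(0.85 × 6 × 15.1) = 6.671 in.
M_n = C_f(d − h_f/2) + (T − C_f)(d − a_w/2) = 141.0 × (19.7 − 1.75) + 513.75 × (19.7 − 3.3355) = 2531.0 + 8407.3 = 10938.3 kip·in.
M_n = 10938.3/12 = 911.53 kip·ft.

M_n ≈ 912 kip·ft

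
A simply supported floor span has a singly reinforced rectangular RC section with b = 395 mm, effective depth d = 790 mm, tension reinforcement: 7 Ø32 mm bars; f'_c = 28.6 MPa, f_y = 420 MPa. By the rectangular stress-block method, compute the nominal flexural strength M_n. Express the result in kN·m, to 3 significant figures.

M_n ≈ 1580 kN·m

A_s = 7 × 804 = 5628 mm².
T = A_s f_y = 5628 × 420 = 2363760 N = 2363.76 kN.
From C = T: a = T/(0.85 f'_c b) = 2363760/(0.85 × 28.6 × 395) = 246.16 mm.
M_n = T(d − a/2) = 2363.76 kN × (790 − 123.08) mm = 1576.44 kN·m.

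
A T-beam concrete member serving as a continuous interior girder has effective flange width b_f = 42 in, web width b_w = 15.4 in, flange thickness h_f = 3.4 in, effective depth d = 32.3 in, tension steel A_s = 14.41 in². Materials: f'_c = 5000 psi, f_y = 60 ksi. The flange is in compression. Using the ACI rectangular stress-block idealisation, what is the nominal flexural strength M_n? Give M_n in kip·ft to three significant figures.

Tension: T = A_s f_y = 14.41 × 60 = 864.6 kips.
Try a within the flange: a = T/(0.85 f'_c b_f) = 864.6/(0.85 × 5 × 42) = 4.844 in.
a = 4.844 > h_f = 3.4 in: the block extends into the web. Split into flange-overhang and web parts.
C_f = 0.85 f'_c (b_f − b_w) h_f = 0.85 × 5 × (42 − 15.4) × 3.4 = 384.4 kips.
Remaining web compression depth: a_w = (T − C_f)/(0.85 f'_c b_w) = (864.6 − 384.4)/(0.85 × 5 × 15.4) = 7.337 in.
M_n = C_f(d − h_f/2) + (T − C_f)(d − a_w/2) = 384.4 × (32.3 − 1.7) + 480.2 × (32.3 − 3.6685) = 11762.6 + 13748.8 = 25511.4 kip·in.
M_n = 25511.4/12 = 2125.95 kip·ft.

M_n ≈ 2130 kip·ft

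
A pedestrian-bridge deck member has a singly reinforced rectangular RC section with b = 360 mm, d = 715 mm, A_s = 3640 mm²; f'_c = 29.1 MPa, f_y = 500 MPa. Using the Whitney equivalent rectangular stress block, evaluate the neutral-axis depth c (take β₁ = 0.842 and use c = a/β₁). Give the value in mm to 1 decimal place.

T = A_s f_y = 3640 × 500 = 1820000 N = 1820 kN.
Setting C = 0.85 f'_c a b equal to T: a = 1820000/(0.85 × 29.1 × 360) = 204.389 mm.
With β₁ = 0.842, c = a/β₁ = 204.389/0.842 = 242.7 mm.

c ≈ 242.7 mm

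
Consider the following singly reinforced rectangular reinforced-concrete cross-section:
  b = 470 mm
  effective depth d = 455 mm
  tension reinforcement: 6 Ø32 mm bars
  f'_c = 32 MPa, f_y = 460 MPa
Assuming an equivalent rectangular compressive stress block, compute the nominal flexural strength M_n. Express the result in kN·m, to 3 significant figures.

A_s = 6 × 804 = 4824 mm².
T = A_s f_y = 4824 × 460 = 2219040 N = 2219.04 kN.
From C = T: a = T/(0.85 f'_c b) = 2219040/(0.85 × 32 × 470) = 173.58 mm.
M_n = T(d − a/2) = 2219.04 kN × (455 − 86.79) mm = 817.07 kN·m.

M_n ≈ 817 kN·m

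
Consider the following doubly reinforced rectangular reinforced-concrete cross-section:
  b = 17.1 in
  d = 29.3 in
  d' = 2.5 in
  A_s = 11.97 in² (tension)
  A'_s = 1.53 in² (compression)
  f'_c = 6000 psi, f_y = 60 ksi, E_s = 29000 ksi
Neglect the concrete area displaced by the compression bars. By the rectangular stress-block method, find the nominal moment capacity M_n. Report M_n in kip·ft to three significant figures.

Assume both steels yield.
a = (A_s − A'_s) f_y/(0.85 f'_c b) = (11.97 − 1.53) × 60/(0.85 × 6 × 17.1) = 7.183 in.
c = a/β₁ = 7.183/0.75 = 9.577 in; ε'_s = 0.003(c − d')/c = 0.0022 ≥ ε_y = 0.0021, so the compression steel yields.
M_n = (A_s − A'_s) f_y (d − a/2) + A'_s f_y (d − d') = 626.4 × (29.3 − 3.5915) + 91.8 × (29.3 − 2.5) = 16103.8 + 2460.2 = 18564.0 kip·in = 18564.0/12 = 1547.00 kip·ft.

M_n ≈ 1550 kip·ft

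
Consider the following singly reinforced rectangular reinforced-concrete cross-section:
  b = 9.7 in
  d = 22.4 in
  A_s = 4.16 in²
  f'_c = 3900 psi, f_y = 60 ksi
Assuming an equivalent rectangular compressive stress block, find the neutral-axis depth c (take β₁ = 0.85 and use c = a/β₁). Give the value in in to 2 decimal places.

T = A_s f_y = 4.16 × 60 = 249.6 kips.
a = T/(0.85 f'_c b) = 249.6/(0.85 × 3.9 × 9.7) = 7.7623 in.
With β₁ = 0.85, c = a/β₁ = 7.7623/0.85 = 9.13 in.

c ≈ 9.13 in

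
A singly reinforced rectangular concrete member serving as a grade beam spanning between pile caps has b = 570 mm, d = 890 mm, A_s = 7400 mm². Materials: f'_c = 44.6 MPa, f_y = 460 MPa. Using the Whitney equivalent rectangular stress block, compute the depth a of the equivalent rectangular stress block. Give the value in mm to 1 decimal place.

T = A_s f_y = 7400 × 460 = 3404000 N = 3404 kN.
Setting C = 0.85 f'_c a b equal to T: a = 3404000/(0.85 × 44.6 × 570) = 157.5 mm.

a ≈ 157.5 mm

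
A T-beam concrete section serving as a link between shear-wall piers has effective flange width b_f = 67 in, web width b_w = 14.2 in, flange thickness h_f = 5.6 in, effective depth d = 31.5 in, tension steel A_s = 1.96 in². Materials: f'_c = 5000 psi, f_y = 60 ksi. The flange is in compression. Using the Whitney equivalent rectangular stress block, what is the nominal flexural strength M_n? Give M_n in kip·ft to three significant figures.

M_n ≈ 307 kip·ft

Tension: T = A_s f_y = 1.96 × 60 = 117.6 kips.
Try a within the flange: a = T/(0.85 f'_c b_f) = 117.6/(0.85 × 5 × 67) = 0.413 in.
Since a = 0.413 ≤ h_f = 5.6 in, the stress block lies entirely in the flange; analyse as a rectangular beam of width b_f.
M_n = T(d − a/2) = 117.6 × (31.5 − 0.2065) = 3680.1 kip·in.
M_n = 3680.1/12 = 306.68 kip·ft.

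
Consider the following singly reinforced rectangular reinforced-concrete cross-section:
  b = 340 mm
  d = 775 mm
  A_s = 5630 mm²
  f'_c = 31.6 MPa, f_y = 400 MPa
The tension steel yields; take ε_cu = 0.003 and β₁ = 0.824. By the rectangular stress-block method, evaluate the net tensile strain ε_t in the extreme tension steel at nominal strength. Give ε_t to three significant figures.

ε_t ≈ 0.00477

a = A_s f_y/(0.85 f'_c b) = 246.59 mm.
β₁ = 0.824, so c = a/β₁ = 246.59/0.824 = 299.26 mm.
From the linear strain diagram with ε_cu = 0.003: ε_t = 0.003 (d − c)/c = 0.003 × (775 − 299.26)/299.26 = 0.00477.
ε_t is between 0.004 and 0.005 — transition zone.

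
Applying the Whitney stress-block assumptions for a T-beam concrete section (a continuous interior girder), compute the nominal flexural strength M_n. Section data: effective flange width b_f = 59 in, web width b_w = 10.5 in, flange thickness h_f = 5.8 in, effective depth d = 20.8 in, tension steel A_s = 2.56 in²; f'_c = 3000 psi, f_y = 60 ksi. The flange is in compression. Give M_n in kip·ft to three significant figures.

Tension: T = A_s f_y = 2.56 × 60 = 153.6 kips.
Try a within the flange: a = T/(0.85 f'_c b_f) = 153.6/(0.85 × 3 × 59) = 1.021 in.
Since a = 1.021 ≤ h_f = 5.8 in, the stress block lies entirely in the flange; analyse as a rectangular beam of width b_f.
M_n = T(d − a/2) = 153.6 × (20.8 − 0.5105) = 3116.5 kip·in.
M_n = 3116.5/12 = 259.71 kip·ft.

M_n ≈ 260 kip·ft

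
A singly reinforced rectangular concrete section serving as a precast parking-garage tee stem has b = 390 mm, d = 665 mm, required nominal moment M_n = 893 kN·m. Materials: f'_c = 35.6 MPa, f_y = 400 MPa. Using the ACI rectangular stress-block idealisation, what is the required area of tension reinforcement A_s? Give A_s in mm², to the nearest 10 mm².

A_s ≈ 3710 mm²

With M_n = 0.85 f'_c a b (d − a/2), solve the quadratic for a:
a = d − √(d² − 2M_n/(0.85 f'_c b)) = 665 − √(665² − 2 × 893×10⁶/(0.85 × 35.6 × 390)) = 125.66 mm.
A_s = 0.85 f'_c a b / f_y = 0.85 × 35.6 × 125.66 × 390 / 400 = 3707.4 mm².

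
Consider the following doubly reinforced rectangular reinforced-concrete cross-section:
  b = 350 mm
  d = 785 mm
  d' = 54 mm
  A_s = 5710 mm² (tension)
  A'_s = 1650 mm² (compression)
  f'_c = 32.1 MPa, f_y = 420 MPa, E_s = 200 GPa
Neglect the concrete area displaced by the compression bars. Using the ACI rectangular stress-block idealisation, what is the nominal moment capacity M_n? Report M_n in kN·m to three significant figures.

M_n ≈ 1690 kN·m

Assume both tension and compression steel yield.
Net tension couple steel: A_s − A'_s = 4060 mm².
a = (A_s − A'_s) f_y / (0.85 f'_c b) = 1705200/(0.85 × 32.1 × 350) = 178.56 mm.
c = a/β₁ = 178.56/0.821 = 217.49 mm; ε'_s = 0.003(c − d')/c = 0.0023 ≥ f_y/E_s = 0.0021, so compression steel does yield.
M_n = (A_s − A'_s) f_y (d − a/2) + A'_s f_y (d − d') = [1705200 × (785 − 89.28) + 693000 × (785 − 54)] × 10⁻⁶ = 1186.34 + 506.58 = 1692.92 kN·m.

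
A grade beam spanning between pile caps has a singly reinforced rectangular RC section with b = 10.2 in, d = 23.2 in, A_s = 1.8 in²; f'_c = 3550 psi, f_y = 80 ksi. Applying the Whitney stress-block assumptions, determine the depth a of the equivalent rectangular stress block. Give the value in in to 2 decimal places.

a ≈ 4.68 in

T = A_s f_y = 1.8 × 80 = 144 kips.
a = T/(0.85 f'_c b) = 144/(0.85 × 3.55 × 10.2) = 4.68 in.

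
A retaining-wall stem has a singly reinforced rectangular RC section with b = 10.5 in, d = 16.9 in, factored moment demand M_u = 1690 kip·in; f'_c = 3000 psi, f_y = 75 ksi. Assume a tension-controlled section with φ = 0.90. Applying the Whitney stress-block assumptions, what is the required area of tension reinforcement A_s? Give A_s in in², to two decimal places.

A_s ≈ 1.73 in²

M_n = M_u/φ = 1690/0.90 = 1877.78 kip·in.
From M_n = 0.85 f'_c a b (d − a/2):
a = d − √(d² − 2M_n/(0.85 f'_c b)) = 16.9 − √(16.9² − 2 × 1877.78/(0.85 × 3 × 10.5)) = 4.844 in.
A_s = 0.85 f'_c a b / f_y = 0.85 × 3 × 4.844 × 10.5 / 75 = 1.729 in².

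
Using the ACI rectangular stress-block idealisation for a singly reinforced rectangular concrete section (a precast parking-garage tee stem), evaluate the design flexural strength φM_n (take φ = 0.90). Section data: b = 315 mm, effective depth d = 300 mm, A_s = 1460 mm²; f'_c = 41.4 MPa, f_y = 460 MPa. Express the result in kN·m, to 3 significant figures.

T = A_s f_y = 1460 × 460 = 671600 N = 671.6 kN.
From C = T: a = T/(0.85 f'_c b) = 671600/(0.85 × 41.4 × 315) = 60.59 mm.
M_n = T(d − a/2) = 671.6 kN × (300 − 30.295) mm = 181.13 kN·m.
φM_n = 0.90 × 181.13 = 163.02 kN·m.

φM_n ≈ 163 kN·m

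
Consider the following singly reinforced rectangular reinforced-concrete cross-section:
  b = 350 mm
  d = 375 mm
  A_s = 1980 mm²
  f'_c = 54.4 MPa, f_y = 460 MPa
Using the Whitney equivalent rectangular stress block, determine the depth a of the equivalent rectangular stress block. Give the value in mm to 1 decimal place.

a ≈ 56.3 mm

T = A_s f_y = 1980 × 460 = 910800 N = 910.8 kN.
Setting C = 0.85 f'_c a b equal to T: a = 910800/(0.85 × 54.4 × 350) = 56.3 mm.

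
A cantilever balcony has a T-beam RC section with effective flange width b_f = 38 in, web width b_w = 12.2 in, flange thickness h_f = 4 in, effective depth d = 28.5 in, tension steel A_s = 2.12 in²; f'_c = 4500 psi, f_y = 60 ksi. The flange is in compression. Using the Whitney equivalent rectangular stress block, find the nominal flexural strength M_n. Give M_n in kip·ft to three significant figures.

Tension: T = A_s f_y = 2.12 × 60 = 127.2 kips.
Try a within the flange: a = T/(0.85 f'_c b_f) = 127.2/(0.85 × 4.5 × 38) = 0.875 in.
Since a = 0.875 ≤ h_f = 4 in, the stress block lies entirely in the flange; analyse as a rectangular beam of width b_f.
M_n = T(d − a/2) = 127.2 × (28.5 − 0.4375) = 3569.6 kip·in.
M_n = 3569.6/12 = 297.47 kip·ft.

M_n ≈ 297 kip·ft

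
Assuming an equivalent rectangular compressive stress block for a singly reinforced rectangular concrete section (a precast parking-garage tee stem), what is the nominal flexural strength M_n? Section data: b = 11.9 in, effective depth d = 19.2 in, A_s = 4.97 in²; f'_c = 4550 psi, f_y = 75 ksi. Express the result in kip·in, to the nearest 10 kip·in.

T = A_s f_y = 4.97 × 75 = 372.75 kips.
a = T/(0.85 f'_c b) = 372.75/(0.85 × 4.55 × 11.9) = 8.099 in.
M_n = T(d − a/2) = 372.75 × (19.2 − 4.0495) = 5647.3 kip·in.

M_n ≈ 5650 kip·in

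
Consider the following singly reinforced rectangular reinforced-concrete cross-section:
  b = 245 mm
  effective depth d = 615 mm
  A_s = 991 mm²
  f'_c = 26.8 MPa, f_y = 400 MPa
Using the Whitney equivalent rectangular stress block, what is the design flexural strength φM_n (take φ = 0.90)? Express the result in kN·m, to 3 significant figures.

T = A_s f_y = 991 × 400 = 396400 N = 396.4 kN.
From C = T: a = T/(0.85 f'_c b) = 396400/(0.85 × 26.8 × 245) = 71.03 mm.
M_n = T(d − a/2) = 396.4 kN × (615 − 35.515) mm = 229.71 kN·m.
φM_n = 0.90 × 229.71 = 206.74 kN·m.

φM_n ≈ 207 kN·m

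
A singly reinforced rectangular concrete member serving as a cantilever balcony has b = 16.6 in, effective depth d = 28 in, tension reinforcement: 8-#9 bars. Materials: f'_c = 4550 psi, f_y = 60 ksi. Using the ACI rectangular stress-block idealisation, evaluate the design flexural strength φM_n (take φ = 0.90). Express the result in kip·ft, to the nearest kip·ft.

A_s = 8 × 1 = 8 in².
T = A_s f_y = 8 × 60 = 480 kips.
a = T/(0.85 f'_c b) = 480/(0.85 × 4.55 × 16.6) = 7.477 in.
M_n = T(d − a/2) = 480 × (28 − 3.7385) = 11645.5 kip·in = 11645.5/12 = 970.46 kip·ft.
φM_n = 0.90 × 970.46 = 873.41 kip·ft.

φM_n ≈ 873 kip·ft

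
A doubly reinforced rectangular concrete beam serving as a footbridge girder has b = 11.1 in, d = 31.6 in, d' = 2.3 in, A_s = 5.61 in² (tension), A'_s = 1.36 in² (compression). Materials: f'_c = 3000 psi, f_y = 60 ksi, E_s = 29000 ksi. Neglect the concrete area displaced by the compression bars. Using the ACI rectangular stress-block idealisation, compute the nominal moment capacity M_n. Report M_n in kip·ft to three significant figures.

M_n ≈ 775 kip·ft

Assume both steels yield.
a = (A_s − A'_s) f_y/(0.85 f'_c b) = (5.61 − 1.36) × 60/(0.85 × 3 × 11.1) = 9.009 in.
c = a/β₁ = 9.009/0.85 = 10.599 in; ε'_s = 0.003(c − d')/c = 0.0023 ≥ ε_y = 0.0021, so the compression steel yields.
M_n = (A_s − A'_s) f_y (d − a/2) + A'_s f_y (d − d') = 255 × (31.6 − 4.5045) + 81.6 × (31.6 − 2.3) = 6909.4 + 2390.9 = 9300.3 kip·in = 9300.3/12 = 775.03 kip·ft.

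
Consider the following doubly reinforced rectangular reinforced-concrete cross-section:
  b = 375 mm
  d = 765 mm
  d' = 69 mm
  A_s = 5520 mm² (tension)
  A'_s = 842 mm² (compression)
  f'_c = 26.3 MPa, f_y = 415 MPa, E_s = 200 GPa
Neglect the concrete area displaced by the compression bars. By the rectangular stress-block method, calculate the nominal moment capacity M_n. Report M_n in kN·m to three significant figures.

Assume both tension and compression steel yield.
Net tension couple steel: A_s − A'_s = 4678 mm².
a = (A_s − A'_s) f_y / (0.85 f'_c b) = 1941370/(0.85 × 26.3 × 375) = 231.58 mm.
c = a/β₁ = 231.58/0.85 = 272.45 mm; ε'_s = 0.003(c − d')/c = 0.0022 ≥ f_y/E_s = 0.0021, so compression steel does yield.
M_n = (A_s − A'_s) f_y (d − a/2) + A'_s f_y (d − d') = [1941370 × (765 − 115.79) + 349430 × (765 − 69)] × 10⁻⁶ = 1260.36 + 243.20 = 1503.56 kN·m.

M_n ≈ 1500 kN·m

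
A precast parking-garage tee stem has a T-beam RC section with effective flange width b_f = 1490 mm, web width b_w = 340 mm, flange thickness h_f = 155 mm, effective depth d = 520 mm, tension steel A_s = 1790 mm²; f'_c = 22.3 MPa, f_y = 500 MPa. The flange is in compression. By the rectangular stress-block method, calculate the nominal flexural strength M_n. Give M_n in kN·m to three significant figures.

Tension: T = A_s f_y = 1790 × 500 = 895000 N.
Try a within the flange: a = T/(0.85 f'_c b_f) = 895000/(0.85 × 22.3 × 1490) = 31.69 mm.
Since a = 31.69 ≤ h_f = 155 mm, the stress block lies entirely in the flange; analyse as a rectangular beam of width b_f.
M_n = T(d − a/2) = 895000 × (520 − 15.845) = 451.22 × 10⁶ N·mm.
M_n = 451.22 kN·m.

M_n ≈ 451 kN·m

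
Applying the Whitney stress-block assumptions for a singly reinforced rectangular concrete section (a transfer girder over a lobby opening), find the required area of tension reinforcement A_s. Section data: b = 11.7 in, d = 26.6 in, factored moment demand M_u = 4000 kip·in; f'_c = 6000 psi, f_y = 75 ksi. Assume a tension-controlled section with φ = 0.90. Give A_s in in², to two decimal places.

M_n = M_u/φ = 4000/0.90 = 4444.44 kip·in.
From M_n = 0.85 f'_c a b (d − a/2):
a = d − √(d² − 2M_n/(0.85 f'_c b)) = 26.6 − √(26.6² − 2 × 4444.44/(0.85 × 6 × 11.7)) = 2.965 in.
A_s = 0.85 f'_c a b / f_y = 0.85 × 6 × 2.965 × 11.7 / 75 = 2.359 in².

A_s ≈ 2.36 in²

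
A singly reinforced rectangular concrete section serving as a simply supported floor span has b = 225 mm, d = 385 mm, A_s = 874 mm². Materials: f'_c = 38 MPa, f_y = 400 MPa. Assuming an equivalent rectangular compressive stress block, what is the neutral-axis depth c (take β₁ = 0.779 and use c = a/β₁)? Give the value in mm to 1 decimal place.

T = A_s f_y = 874 × 400 = 349600 N = 349.6 kN.
Setting C = 0.85 f'_c a b equal to T: a = 349600/(0.85 × 38 × 225) = 48.105 mm.
With β₁ = 0.779, c = a/β₁ = 48.105/0.779 = 61.8 mm.

c ≈ 61.8 mm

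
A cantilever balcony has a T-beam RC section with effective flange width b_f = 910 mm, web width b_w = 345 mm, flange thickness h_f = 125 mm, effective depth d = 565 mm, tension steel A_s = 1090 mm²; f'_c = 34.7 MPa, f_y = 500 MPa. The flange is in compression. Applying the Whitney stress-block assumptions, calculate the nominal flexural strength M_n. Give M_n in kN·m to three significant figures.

Tension: T = A_s f_y = 1090 × 500 = 545000 N.
Try a within the flange: a = T/(0.85 f'_c b_f) = 545000/(0.85 × 34.7 × 910) = 20.31 mm.
Since a = 20.31 ≤ h_f = 125 mm, the stress block lies entirely in the flange; analyse as a rectangular beam of width b_f.
M_n = T(d − a/2) = 545000 × (565 − 10.155) = 302.39 × 10⁶ N·mm.
M_n = 302.39 kN·m.

M_n ≈ 302 kN·m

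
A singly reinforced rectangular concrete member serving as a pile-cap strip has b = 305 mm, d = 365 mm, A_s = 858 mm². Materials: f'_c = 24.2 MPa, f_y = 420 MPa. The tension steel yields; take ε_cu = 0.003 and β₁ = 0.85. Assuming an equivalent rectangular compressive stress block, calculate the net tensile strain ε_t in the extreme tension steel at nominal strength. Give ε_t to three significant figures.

ε_t ≈ 0.0132

a = A_s f_y/(0.85 f'_c b) = 57.44 mm.
β₁ = 0.85, so c = a/β₁ = 57.44/0.85 = 67.58 mm.
From the linear strain diagram with ε_cu = 0.003: ε_t = 0.003 (d − c)/c = 0.003 × (365 − 67.58)/67.58 = 0.0132.
Since ε_t ≥ 0.005, the section is tension-controlled.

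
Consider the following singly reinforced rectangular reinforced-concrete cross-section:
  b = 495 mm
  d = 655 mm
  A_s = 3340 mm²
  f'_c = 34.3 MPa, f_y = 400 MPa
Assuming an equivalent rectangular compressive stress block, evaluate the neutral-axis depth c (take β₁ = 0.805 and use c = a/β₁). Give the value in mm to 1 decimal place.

T = A_s f_y = 3340 × 400 = 1336000 N = 1336 kN.
Setting C = 0.85 f'_c a b equal to T: a = 1336000/(0.85 × 34.3 × 495) = 92.574 mm.
With β₁ = 0.805, c = a/β₁ = 92.574/0.805 = 115.0 mm.

c ≈ 115.0 mm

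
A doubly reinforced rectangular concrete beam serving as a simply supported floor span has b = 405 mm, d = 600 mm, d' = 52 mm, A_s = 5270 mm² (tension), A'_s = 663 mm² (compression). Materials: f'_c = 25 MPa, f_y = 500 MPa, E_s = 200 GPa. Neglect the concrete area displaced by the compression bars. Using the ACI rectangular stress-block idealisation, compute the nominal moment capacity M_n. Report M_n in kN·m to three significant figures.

M_n ≈ 1260 kN·m

Assume both tension and compression steel yield.
Net tension couple steel: A_s − A'_s = 4607 mm².
a = (A_s − A'_s) f_y / (0.85 f'_c b) = 2303500/(0.85 × 25 × 405) = 267.65 mm.
c = a/β₁ = 267.65/0.85 = 314.88 mm; ε'_s = 0.003(c − d')/c = 0.0025 ≥ f_y/E_s = 0.0025, so compression steel does yield.
M_n = (A_s − A'_s) f_y (d − a/2) + A'_s f_y (d − d') = [2303500 × (600 − 133.825) + 331500 × (600 − 52)] × 10⁻⁶ = 1073.83 + 181.66 = 1255.49 kN·m.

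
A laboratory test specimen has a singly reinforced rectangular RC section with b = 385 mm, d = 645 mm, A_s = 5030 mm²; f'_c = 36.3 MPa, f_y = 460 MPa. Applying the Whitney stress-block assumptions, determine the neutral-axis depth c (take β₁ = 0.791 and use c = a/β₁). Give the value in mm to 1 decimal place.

T = A_s f_y = 5030 × 460 = 2313800 N = 2313.8 kN.
Setting C = 0.85 f'_c a b equal to T: a = 2313800/(0.85 × 36.3 × 385) = 194.778 mm.
With β₁ = 0.791, c = a/β₁ = 194.778/0.791 = 246.2 mm.

c ≈ 246.2 mm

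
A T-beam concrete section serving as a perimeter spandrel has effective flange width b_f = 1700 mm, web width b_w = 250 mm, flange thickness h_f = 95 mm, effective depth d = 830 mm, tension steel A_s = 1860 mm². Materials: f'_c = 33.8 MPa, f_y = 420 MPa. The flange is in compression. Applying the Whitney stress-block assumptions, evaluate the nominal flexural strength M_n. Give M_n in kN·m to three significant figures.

M_n ≈ 642 kN·m

Tension: T = A_s f_y = 1860 × 420 = 781200 N.
Try a within the flange: a = T/(0.85 f'_c b_f) = 781200/(0.85 × 33.8 × 1700) = 15.99 mm.
Since a = 15.99 ≤ h_f = 95 mm, the stress block lies entirely in the flange; analyse as a rectangular beam of width b_f.
M_n = T(d − a/2) = 781200 × (830 − 7.995) = 642.15 × 10⁶ N·mm.
M_n = 642.15 kN·m.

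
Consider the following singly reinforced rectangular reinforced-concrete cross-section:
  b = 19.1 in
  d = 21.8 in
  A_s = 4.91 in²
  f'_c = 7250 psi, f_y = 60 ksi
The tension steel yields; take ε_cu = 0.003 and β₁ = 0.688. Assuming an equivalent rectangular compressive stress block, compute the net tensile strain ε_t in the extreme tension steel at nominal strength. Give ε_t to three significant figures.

ε_t ≈ 0.0150

a = A_s f_y/(0.85 f'_c b) = 2.503 in.
β₁ = 0.688, so c = a/β₁ = 2.503/0.688 = 3.638 in.
From the linear strain diagram with ε_cu = 0.003: ε_t = 0.003 (d − c)/c = 0.003 × (21.8 − 3.638)/3.638 = 0.0150.
Since ε_t ≥ 0.005, the section is tension-controlled.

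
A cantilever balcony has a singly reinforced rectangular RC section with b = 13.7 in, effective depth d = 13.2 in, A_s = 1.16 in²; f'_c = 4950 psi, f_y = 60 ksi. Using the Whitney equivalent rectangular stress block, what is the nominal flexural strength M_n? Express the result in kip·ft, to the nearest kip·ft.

M_n ≈ 73 kip·ft

T = A_s f_y = 1.16 × 60 = 69.6 kips.
a = T/(0.85 f'_c b) = 69.6/(0.85 × 4.95 × 13.7) = 1.207 in.
M_n = T(d − a/2) = 69.6 × (13.2 − 0.6035) = 876.7 kip·in = 876.7/12 = 73.06 kip·ft.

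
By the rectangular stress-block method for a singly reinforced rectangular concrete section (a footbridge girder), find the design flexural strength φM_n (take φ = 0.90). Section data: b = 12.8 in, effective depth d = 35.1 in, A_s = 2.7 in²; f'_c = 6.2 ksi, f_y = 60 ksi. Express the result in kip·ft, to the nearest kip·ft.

φM_n ≈ 412 kip·ft

T = A_s f_y = 2.7 × 60 = 162 kips.
a = T/(0.85 f'_c b) = 162/(0.85 × 6.2 × 12.8) = 2.402 in.
M_n = T(d − a/2) = 162 × (35.1 − 1.201) = 5491.6 kip·in = 5491.6/12 = 457.63 kip·ft.
φM_n = 0.90 × 457.63 = 411.87 kip·ft.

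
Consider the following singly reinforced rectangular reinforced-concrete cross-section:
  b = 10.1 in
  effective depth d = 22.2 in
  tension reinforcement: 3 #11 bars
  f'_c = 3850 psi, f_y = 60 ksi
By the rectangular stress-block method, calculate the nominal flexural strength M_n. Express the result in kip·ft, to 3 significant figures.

M_n ≈ 420 kip·ft

A_s = 3 × 1.56 = 4.68 in².
T = A_s f_y = 4.68 × 60 = 280.8 kips.
a = T/(0.85 f'_c b) = 280.8/(0.85 × 3.85 × 10.1) = 8.496 in.
M_n = T(d − a/2) = 280.8 × (22.2 − 4.248) = 5040.9 kip·in = 5040.9/12 = 420.08 kip·ft.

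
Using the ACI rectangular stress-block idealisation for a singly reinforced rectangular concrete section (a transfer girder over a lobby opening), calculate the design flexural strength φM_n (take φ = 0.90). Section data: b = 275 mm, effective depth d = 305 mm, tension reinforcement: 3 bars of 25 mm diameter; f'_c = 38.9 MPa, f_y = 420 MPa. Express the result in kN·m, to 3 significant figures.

φM_n ≈ 151 kN·m

A_s = 3 × 491 = 1473 mm².
T = A_s f_y = 1473 × 420 = 618660 N = 618.66 kN.
From C = T: a = T/(0.85 f'_c b) = 618660/(0.85 × 38.9 × 275) = 68.04 mm.
M_n = T(d − a/2) = 618.66 kN × (305 − 34.02) mm = 167.64 kN·m.
φM_n = 0.90 × 167.64 = 150.88 kN·m.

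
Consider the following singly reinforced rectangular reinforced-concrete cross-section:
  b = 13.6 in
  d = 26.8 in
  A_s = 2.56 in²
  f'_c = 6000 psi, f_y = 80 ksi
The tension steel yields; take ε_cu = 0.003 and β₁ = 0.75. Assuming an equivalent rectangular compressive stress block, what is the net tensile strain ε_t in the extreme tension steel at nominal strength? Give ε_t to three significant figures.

a = A_s f_y/(0.85 f'_c b) = 2.953 in.
β₁ = 0.75, so c = a/β₁ = 2.953/0.75 = 3.937 in.
From the linear strain diagram with ε_cu = 0.003: ε_t = 0.003 (d − c)/c = 0.003 × (26.8 − 3.937)/3.937 = 0.0174.
Since ε_t ≥ 0.005, the section is tension-controlled.

ε_t ≈ 0.0174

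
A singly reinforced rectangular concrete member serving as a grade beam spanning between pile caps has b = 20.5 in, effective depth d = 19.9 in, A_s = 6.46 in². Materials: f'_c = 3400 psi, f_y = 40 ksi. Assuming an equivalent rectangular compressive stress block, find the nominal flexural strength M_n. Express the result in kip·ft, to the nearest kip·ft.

T = A_s f_y = 6.46 × 40 = 258.4 kips.
a = T/(0.85 f'_c b) = 258.4/(0.85 × 3.4 × 20.5) = 4.362 in.
M_n = T(d − a/2) = 258.4 × (19.9 − 2.181) = 4578.6 kip·in = 4578.6/12 = 381.55 kip·ft.

M_n ≈ 382 kip·ft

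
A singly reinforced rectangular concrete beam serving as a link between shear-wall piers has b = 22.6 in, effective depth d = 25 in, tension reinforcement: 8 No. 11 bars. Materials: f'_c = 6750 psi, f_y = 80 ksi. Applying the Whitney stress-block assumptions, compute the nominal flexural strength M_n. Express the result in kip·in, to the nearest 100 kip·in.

A_s = 8 × 1.56 = 12.48 in².
T = A_s f_y = 12.48 × 80 = 998.4 kips.
a = T/(0.85 f'_c b) = 998.4/(0.85 × 6.75 × 22.6) = 7.700 in.
M_n = T(d − a/2) = 998.4 × (25 − 3.85) = 21116.2 kip·in.

M_n ≈ 21100 kip·in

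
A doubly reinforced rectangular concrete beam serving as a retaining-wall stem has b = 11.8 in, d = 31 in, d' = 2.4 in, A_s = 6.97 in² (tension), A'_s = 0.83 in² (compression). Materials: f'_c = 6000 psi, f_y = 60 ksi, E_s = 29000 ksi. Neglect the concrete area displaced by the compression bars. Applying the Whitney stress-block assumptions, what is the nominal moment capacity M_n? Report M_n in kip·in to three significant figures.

M_n ≈ 11700 kip·in

Assume both steels yield.
a = (A_s − A'_s) f_y/(0.85 f'_c b) = (6.97 − 0.83) × 60/(0.85 × 6 × 11.8) = 6.122 in.
c = a/β₁ = 6.122/0.75 = 8.163 in; ε'_s = 0.003(c − d')/c = 0.0021 ≥ ε_y = 0.0021, so the compression steel yields.
M_n = (A_s − A'_s) f_y (d − a/2) + A'_s f_y (d − d') = 368.4 × (31 − 3.061) + 49.8 × (31 − 2.4) = 10292.7 + 1424.3 = 11717.0 kip·in.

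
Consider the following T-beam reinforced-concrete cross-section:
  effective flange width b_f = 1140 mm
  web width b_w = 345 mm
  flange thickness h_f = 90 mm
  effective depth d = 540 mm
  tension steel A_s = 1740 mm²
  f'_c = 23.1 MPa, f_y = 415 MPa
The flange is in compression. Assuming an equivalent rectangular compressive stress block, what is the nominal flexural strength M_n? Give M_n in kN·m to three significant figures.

M_n ≈ 378 kN·m

Tension: T = A_s f_y = 1740 × 415 = 722100 N.
Try a within the flange: a = T/(0.85 f'_c b_f) = 722100/(0.85 × 23.1 × 1140) = 32.26 mm.
Since a = 32.26 ≤ h_f = 90 mm, the stress block lies entirely in the flange; analyse as a rectangular beam of width b_f.
M_n = T(d − a/2) = 722100 × (540 − 16.13) = 378.29 × 10⁶ N·mm.
M_n = 378.29 kN·m.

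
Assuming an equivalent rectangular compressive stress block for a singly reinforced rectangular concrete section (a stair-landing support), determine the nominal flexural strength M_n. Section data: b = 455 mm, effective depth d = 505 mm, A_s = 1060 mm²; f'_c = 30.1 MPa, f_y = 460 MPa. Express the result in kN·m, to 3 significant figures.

M_n ≈ 236 kN·m

T = A_s f_y = 1060 × 460 = 487600 N = 487.6 kN.
From C = T: a = T/(0.85 f'_c b) = 487600/(0.85 × 30.1 × 455) = 41.89 mm.
M_n = T(d − a/2) = 487.6 kN × (505 − 20.945) mm = 236.03 kN·m.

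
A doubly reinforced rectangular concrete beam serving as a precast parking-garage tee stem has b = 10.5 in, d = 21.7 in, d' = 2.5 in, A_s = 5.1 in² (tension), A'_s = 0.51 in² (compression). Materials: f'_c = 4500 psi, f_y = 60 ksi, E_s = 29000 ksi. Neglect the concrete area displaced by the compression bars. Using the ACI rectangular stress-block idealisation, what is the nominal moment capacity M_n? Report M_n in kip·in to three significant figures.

M_n ≈ 5620 kip·in

Assume both steels yield.
a = (A_s − A'_s) f_y/(0.85 f'_c b) = (5.1 − 0.51) × 60/(0.85 × 4.5 × 10.5) = 6.857 in.
c = a/β₁ = 6.857/0.825 = 8.312 in; ε'_s = 0.003(c − d')/c = 0.0021 ≥ ε_y = 0.0021, so the compression steel yields.
M_n = (A_s − A'_s) f_y (d − a/2) + A'_s f_y (d − d') = 275.4 × (21.7 − 3.4285) + 30.6 × (21.7 − 2.5) = 5032.0 + 587.5 = 5619.5 kip·in.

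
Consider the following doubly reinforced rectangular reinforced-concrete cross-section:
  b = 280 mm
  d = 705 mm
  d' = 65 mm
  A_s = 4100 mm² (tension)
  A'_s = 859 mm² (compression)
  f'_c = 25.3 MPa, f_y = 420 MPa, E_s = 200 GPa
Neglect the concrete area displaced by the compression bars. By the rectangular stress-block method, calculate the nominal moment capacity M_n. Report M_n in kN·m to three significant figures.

M_n ≈ 1040 kN·m

Assume both tension and compression steel yield.
Net tension couple steel: A_s − A'_s = 3241 mm².
a = (A_s − A'_s) f_y / (0.85 f'_c b) = 1361220/(0.85 × 25.3 × 280) = 226.06 mm.
c = a/β₁ = 226.06/0.85 = 265.95 mm; ε'_s = 0.003(c − d')/c = 0.0023 ≥ f_y/E_s = 0.0021, so compression steel does yield.
M_n = (A_s − A'_s) f_y (d − a/2) + A'_s f_y (d − d') = [1361220 × (705 − 113.03) + 360780 × (705 − 65)] × 10⁻⁶ = 805.80 + 230.90 = 1036.70 kN·m.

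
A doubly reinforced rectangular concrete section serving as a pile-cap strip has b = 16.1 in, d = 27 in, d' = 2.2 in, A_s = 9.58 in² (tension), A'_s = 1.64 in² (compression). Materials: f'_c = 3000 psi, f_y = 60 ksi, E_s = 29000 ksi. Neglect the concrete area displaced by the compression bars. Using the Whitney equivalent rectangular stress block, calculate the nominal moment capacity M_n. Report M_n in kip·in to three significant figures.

Assume both steels yield.
a = (A_s − A'_s) f_y/(0.85 f'_c b) = (9.58 − 1.64) × 60/(0.85 × 3 × 16.1) = 11.604 in.
c = a/β₁ = 11.604/0.85 = 13.652 in; ε'_s = 0.003(c − d')/c = 0.0025 ≥ ε_y = 0.0021, so the compression steel yields.
M_n = (A_s − A'_s) f_y (d − a/2) + A'_s f_y (d − d') = 476.4 × (27 − 5.802) + 98.4 × (27 − 2.2) = 10098.7 + 2440.3 = 12539.0 kip·in.

M_n ≈ 12500 kip·in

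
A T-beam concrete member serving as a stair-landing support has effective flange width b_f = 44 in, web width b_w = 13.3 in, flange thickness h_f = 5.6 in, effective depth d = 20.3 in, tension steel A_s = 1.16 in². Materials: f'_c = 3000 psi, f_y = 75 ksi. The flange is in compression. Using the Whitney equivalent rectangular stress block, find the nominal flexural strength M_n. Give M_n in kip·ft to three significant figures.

M_n ≈ 144 kip·ft

Tension: T = A_s f_y = 1.16 × 75 = 87 kips.
Try a within the flange: a = T/(0.85 f'_c b_f) = 87/(0.85 × 3 × 44) = 0.775 in.
Since a = 0.775 ≤ h_f = 5.6 in, the stress block lies entirely in the flange; analyse as a rectangular beam of width b_f.
M_n = T(d − a/2) = 87 × (20.3 − 0.3875) = 1732.4 kip·in.
M_n = 1732.4/12 = 144.37 kip·ft.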